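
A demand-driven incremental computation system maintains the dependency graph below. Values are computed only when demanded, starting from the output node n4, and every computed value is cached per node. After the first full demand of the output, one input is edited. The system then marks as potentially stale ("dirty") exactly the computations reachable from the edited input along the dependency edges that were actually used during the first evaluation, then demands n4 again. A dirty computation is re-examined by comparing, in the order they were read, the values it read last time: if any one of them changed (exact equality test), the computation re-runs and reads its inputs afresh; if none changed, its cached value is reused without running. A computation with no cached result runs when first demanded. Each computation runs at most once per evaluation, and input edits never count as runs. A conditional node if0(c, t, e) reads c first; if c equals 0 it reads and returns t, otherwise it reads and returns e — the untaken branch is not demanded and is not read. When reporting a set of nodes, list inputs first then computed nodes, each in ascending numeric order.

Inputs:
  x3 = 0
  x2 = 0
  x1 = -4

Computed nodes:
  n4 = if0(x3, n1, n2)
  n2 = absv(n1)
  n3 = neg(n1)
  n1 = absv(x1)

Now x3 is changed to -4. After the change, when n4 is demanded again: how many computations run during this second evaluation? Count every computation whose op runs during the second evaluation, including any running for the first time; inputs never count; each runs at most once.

First evaluation (everything demanded from the output):
  n1 = absv(-4) = 4
  n4 = if0(x3=0 -> then branch n1) = 4

Propagation after the edit:
  n2: demanded for the first time — runs, produces 4.
  n4: runs — x3 0->-4; result 4 (same value as before).

Key observation: a condition flipped, so demand reaches new nodes — n2 runs for the first time.

Computations that run: n2, n4 — 2 in total.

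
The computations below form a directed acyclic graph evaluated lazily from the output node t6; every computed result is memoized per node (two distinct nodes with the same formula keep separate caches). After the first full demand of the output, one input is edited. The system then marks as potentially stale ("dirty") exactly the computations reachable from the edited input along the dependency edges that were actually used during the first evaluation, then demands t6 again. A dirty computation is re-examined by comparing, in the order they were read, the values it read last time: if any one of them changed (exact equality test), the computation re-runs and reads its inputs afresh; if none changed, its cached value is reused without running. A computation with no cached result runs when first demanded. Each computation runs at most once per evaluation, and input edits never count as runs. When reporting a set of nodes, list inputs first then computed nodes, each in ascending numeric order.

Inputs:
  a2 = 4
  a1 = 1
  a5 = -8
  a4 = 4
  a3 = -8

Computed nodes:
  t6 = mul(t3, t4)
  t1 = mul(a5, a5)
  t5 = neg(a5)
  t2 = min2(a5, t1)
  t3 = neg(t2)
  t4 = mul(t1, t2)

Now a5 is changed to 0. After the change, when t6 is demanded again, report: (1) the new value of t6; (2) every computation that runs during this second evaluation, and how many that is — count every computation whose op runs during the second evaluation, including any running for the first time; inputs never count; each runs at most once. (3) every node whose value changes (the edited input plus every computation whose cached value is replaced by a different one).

First demand of the output computes:
  t1 = mul(-8, -8) = 64
  t2 = min2(-8, 64) = -8
  t3 = neg(-8) = 8
  t4 = mul(64, -8) = -512
  t6 = mul(8, -512) = -4096

After the edit, cleaning proceeds:
  t1: a read changed (a5 -8->0; a5 -8->0) — executes, giving 0.
  t2: a read changed (a5 -8->0; t1 64->0) — executes, giving 0.
  t3: a read changed (t2 -8->0) — executes, giving 0.
  t4: a read changed (t1 64->0; t2 -8->0) — executes, giving 0.
  t6: a read changed (t3 8->0; t4 -512->0) — executes, giving 0.

Demanding t6 again yields 0.
5 computations run: t1, t2, t3, t4, t6.
The nodes whose values change: a5, t1, t2, t3, t4, t6.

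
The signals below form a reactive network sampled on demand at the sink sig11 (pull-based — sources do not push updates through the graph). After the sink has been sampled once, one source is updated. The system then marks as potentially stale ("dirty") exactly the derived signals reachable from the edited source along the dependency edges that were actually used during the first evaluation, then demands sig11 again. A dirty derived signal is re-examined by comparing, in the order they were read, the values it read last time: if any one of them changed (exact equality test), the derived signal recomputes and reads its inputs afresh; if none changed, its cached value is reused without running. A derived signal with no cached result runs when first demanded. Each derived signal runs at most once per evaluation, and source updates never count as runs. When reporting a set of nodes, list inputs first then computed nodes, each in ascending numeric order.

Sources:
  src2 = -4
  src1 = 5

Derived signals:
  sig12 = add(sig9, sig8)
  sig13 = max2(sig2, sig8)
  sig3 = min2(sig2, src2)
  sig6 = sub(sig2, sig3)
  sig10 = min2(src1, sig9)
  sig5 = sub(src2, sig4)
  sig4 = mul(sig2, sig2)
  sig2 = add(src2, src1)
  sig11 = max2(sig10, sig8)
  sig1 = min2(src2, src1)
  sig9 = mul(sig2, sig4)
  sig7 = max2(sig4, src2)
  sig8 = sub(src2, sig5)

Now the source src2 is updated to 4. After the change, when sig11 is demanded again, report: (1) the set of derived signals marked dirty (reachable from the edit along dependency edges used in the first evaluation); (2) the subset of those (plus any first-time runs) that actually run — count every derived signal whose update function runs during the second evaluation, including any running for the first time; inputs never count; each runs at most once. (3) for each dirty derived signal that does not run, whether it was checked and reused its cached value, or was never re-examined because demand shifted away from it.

Dirty set: sig2, sig4, sig5, sig8, sig9, sig10, sig11.
Run set: sig2, sig4, sig5, sig8, sig9, sig10, sig11 (7 run).
All dirty derived signals ended up running.

Initial pass — values computed on the first demand:
  sig2 = add(-4, 5) = 1
  sig4 = mul(1, 1) = 1
  sig5 = sub(-4, 1) = -5
  sig8 = sub(-4, -5) = 1
  sig9 = mul(1, 1) = 1
  sig10 = min2(5, 1) = 1
  sig11 = max2(1, 1) = 1

Second demand — change propagation:
  sig2: re-runs because src2 -4->4; new result 9.
  sig4: re-runs because sig2 1->9; sig2 1->9; new result 81.
  sig5: re-runs because src2 -4->4; sig4 1->81; new result -77.
  sig8: re-runs because src2 -4->4; sig5 -5->-77; new result 81.
  sig9: re-runs because sig2 1->9; sig4 1->81; new result 729.
  sig10: re-runs because sig9 1->729; new result 5.
  sig11: re-runs because sig10 1->5; sig8 1->81; new result 81.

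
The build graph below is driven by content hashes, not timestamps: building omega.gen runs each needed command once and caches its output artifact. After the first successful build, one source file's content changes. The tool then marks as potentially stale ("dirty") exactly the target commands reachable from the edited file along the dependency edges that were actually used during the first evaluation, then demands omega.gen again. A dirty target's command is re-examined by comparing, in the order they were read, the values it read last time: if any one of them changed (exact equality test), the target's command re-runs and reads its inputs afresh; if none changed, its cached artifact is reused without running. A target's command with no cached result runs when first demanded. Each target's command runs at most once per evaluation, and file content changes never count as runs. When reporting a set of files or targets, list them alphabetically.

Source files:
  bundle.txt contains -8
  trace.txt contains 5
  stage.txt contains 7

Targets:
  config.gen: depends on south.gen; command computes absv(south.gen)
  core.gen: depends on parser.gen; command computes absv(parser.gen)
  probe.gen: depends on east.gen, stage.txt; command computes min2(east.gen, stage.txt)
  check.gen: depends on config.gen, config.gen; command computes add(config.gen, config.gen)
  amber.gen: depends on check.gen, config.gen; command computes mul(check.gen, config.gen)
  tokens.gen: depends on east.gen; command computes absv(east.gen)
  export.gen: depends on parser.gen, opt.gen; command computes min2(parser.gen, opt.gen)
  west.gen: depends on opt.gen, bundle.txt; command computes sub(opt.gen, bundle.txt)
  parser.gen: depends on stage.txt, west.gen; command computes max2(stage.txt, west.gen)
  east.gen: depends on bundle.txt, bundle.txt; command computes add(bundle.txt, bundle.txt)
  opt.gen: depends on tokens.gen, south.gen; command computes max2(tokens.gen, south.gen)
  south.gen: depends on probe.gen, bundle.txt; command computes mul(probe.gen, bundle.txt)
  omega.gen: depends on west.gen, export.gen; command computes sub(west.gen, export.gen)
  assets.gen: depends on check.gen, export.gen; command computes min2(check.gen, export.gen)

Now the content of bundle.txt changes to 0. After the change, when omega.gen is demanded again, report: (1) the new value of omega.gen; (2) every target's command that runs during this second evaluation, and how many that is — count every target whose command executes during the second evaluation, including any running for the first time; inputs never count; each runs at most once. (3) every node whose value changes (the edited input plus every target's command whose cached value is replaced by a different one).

Initial pass — values computed on the first demand:
  east.gen = add(-8, -8) = -16
  probe.gen = min2(-16, 7) = -16
  south.gen = mul(-16, -8) = 128
  tokens.gen = absv(-16) = 16
  opt.gen = max2(16, 128) = 128
  west.gen = sub(128, -8) = 136
  parser.gen = max2(7, 136) = 136
  export.gen = min2(136, 128) = 128
  omega.gen = sub(136, 128) = 8

Second demand — change propagation:
  east.gen: re-runs because bundle.txt -8->0; bundle.txt -8->0; new result 0.
  probe.gen: re-runs because east.gen -16->0; new result 0.
  south.gen: re-runs because probe.gen -16->0; bundle.txt -8->0; new result 0.
  tokens.gen: re-runs because east.gen -16->0; new result 0.
  opt.gen: re-runs because tokens.gen 16->0; south.gen 128->0; new result 0.
  west.gen: re-runs because opt.gen 128->0; bundle.txt -8->0; new result 0.
  parser.gen: re-runs because west.gen 136->0; new result 7.
  export.gen: re-runs because parser.gen 136->7; opt.gen 128->0; new result 0.
  omega.gen: re-runs because west.gen 136->0; export.gen 128->0; new result 0.

omega.gen now evaluates to 0.
Run set: east.gen, export.gen, omega.gen, opt.gen, parser.gen, probe.gen, south.gen, tokens.gen, west.gen (9 run).
Changed values: bundle.txt, east.gen, export.gen, omega.gen, opt.gen, parser.gen, probe.gen, south.gen, tokens.gen, west.gen.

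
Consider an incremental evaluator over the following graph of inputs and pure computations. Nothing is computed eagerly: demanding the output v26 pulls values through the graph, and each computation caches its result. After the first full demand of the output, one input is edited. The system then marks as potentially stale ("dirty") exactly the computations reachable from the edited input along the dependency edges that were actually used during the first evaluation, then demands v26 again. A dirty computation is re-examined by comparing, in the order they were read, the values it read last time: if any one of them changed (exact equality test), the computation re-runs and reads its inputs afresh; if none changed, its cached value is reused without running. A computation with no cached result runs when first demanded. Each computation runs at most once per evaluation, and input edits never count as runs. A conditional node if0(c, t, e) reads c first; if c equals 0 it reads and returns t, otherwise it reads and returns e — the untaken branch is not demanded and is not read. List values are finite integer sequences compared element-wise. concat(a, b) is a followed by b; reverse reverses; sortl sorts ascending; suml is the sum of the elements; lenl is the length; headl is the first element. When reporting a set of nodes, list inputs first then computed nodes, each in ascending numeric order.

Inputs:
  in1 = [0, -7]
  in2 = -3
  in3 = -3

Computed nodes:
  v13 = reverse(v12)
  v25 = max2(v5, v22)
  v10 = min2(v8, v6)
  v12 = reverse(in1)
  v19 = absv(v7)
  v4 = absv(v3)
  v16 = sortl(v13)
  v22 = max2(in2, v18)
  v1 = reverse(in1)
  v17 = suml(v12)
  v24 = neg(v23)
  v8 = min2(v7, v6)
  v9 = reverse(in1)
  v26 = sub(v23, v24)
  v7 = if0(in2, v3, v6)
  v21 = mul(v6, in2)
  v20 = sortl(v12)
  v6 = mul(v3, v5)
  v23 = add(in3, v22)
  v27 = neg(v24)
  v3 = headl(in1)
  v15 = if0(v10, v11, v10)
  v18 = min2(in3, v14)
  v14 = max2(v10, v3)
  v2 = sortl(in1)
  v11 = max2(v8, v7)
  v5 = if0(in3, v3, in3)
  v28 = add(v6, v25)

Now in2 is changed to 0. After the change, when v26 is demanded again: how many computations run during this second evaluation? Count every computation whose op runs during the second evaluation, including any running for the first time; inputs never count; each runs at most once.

Run set: v7, v22, v23, v24, v26 (5 run).
The important point: at v8 every value read last time is unchanged, so the dirty flag clears without a run.

Initial pass — values computed on the first demand:
  v3 = headl([0, -7]) = 0
  v5 = if0(in3=-3 -> else branch in3) = -3
  v6 = mul(0, -3) = 0
  v7 = if0(in2=-3 -> else branch v6) = 0
  v8 = min2(0, 0) = 0
  v10 = min2(0, 0) = 0
  v14 = max2(0, 0) = 0
  v18 = min2(-3, 0) = -3
  v22 = max2(-3, -3) = -3
  v23 = add(-3, -3) = -6
  v24 = neg(-6) = 6
  v26 = sub(-6, 6) = -12

Second demand — change propagation:
  v7: re-runs because in2 -3->0; new result 0 (unchanged).
  v8: re-examined; everything it read last time is the same (v7 unchanged, v6 unchanged) — cache 0 kept, no run.
  v10: re-examined; everything it read last time is the same (v8 unchanged, v6 unchanged) — cache 0 kept, no run.
  v14: re-examined; everything it read last time is the same (v10 unchanged, v3 unchanged) — cache 0 kept, no run.
  v18: re-examined; everything it read last time is the same (in3 unchanged, v14 unchanged) — cache -3 kept, no run.
  v22: re-runs because in2 -3->0; new result 0.
  v23: re-runs because v22 -3->0; new result -3.
  v24: re-runs because v23 -6->-3; new result 3.
  v26: re-runs because v23 -6->-3; v24 6->3; new result -6.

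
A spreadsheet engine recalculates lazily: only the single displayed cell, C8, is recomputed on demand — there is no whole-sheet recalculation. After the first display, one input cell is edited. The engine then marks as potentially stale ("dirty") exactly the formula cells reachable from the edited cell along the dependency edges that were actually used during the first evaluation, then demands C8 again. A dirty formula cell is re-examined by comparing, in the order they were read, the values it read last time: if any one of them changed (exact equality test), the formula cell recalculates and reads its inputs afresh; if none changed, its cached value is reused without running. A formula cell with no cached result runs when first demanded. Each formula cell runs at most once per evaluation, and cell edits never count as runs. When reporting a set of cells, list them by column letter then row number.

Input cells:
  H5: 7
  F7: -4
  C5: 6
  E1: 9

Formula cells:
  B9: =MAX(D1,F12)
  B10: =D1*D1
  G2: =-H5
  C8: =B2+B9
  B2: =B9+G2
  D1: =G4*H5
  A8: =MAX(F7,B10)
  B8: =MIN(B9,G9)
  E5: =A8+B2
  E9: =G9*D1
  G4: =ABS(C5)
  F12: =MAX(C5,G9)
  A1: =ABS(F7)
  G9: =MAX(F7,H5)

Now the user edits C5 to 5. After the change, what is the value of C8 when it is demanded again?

First evaluation (everything demanded from the output):
  G2 = -(7) = -7
  G4 = ABS(6) = 6
  D1 = 6 * 7 = 42
  G9 = MAX(-4, 7) = 7
  F12 = MAX(6, 7) = 7
  B9 = MAX(42, 7) = 42
  B2 = 42 + -7 = 35
  C8 = 35 + 42 = 77

Propagation after the edit:
  F12: runs — C5 6->5; result 7 (same value as before).
  G4: runs — C5 6->5; result 5.
  D1: runs — G4 6->5; result 35.
  B9: runs — D1 42->35; result 35.
  B2: runs — B9 42->35; result 28.
  C8: runs — B2 35->28; B9 42->35; result 63.

New value of C8: 63.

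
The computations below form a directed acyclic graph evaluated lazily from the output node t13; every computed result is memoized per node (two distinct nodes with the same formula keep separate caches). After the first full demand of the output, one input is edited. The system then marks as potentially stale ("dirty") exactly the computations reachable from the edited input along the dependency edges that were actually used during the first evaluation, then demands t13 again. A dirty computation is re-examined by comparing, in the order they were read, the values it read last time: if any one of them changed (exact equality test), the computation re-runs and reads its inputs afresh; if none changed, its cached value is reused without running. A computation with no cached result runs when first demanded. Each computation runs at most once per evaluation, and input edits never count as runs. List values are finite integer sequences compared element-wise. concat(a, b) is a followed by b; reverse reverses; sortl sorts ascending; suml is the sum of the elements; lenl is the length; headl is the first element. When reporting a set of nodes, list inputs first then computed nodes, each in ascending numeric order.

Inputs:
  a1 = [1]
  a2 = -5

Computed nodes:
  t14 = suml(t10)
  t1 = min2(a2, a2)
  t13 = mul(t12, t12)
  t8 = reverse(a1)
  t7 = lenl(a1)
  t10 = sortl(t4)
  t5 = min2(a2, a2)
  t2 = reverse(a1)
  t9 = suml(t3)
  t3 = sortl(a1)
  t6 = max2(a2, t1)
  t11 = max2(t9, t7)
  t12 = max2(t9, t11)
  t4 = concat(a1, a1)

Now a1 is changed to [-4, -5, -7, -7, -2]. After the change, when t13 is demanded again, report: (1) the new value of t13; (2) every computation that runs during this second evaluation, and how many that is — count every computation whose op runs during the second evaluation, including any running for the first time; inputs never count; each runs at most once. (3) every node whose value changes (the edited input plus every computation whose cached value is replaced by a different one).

Demanding t13 again yields 25.
6 computations run: t3, t7, t9, t11, t12, t13.
The nodes whose values change: a1, t3, t7, t9, t11, t12, t13.

First demand of the output computes:
  t3 = sortl([1]) = [1]
  t7 = lenl([1]) = 1
  t9 = suml([1]) = 1
  t11 = max2(1, 1) = 1
  t12 = max2(1, 1) = 1
  t13 = mul(1, 1) = 1

After the edit, cleaning proceeds:
  t3: a read changed (a1 [1]->[-4, -5, -7, -7, -2]) — executes, giving [-7, -7, -5, -4, -2].
  t7: a read changed (a1 [1]->[-4, -5, -7, -7, -2]) — executes, giving 5.
  t9: a read changed (t3 [1]->[-7, -7, -5, -4, -2]) — executes, giving -25.
  t11: a read changed (t9 1->-25; t7 1->5) — executes, giving 5.
  t12: a read changed (t9 1->-25; t11 1->5) — executes, giving 5.
  t13: a read changed (t12 1->5; t12 1->5) — executes, giving 25.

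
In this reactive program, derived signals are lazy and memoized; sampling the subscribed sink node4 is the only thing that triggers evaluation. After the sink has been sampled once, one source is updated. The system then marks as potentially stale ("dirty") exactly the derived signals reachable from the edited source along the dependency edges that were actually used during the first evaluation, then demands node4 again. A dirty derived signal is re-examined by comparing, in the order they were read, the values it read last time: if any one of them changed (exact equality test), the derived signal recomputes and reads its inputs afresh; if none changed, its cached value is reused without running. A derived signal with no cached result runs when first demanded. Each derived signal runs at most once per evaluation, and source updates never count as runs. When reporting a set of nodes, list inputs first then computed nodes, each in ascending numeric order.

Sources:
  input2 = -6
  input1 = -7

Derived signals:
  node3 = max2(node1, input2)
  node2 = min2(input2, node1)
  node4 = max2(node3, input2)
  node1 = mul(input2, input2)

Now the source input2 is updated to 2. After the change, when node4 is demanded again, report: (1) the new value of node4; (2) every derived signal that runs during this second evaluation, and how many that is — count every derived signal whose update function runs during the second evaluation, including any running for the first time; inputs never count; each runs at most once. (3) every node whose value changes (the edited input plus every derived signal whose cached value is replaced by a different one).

Demanding node4 again yields 4.
3 derived signals run: node1, node3, node4.
The nodes whose values change: input2, node1, node3, node4.

First demand of the output computes:
  node1 = mul(-6, -6) = 36
  node3 = max2(36, -6) = 36
  node4 = max2(36, -6) = 36

After the edit, cleaning proceeds:
  node1: a read changed (input2 -6->2; input2 -6->2) — executes, giving 4.
  node3: a read changed (node1 36->4; input2 -6->2) — executes, giving 4.
  node4: a read changed (node3 36->4; input2 -6->2) — executes, giving 4.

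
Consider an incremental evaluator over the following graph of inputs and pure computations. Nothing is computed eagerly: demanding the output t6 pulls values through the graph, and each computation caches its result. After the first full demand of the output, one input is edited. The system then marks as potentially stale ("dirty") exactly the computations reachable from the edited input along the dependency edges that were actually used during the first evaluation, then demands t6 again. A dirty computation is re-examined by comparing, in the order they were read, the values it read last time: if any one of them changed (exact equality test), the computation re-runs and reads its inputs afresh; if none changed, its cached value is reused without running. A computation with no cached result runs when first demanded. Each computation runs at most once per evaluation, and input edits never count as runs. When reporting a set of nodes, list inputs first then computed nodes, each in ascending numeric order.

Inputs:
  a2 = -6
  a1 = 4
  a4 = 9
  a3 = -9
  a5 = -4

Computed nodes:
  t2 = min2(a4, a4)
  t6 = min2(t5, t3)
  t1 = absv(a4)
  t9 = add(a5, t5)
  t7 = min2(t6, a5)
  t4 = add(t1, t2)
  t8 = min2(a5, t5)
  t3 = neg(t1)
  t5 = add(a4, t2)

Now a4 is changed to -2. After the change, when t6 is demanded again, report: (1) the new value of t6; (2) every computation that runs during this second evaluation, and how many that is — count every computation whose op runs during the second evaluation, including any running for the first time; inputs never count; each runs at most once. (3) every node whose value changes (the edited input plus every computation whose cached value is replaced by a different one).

Initial pass — values computed on the first demand:
  t1 = absv(9) = 9
  t2 = min2(9, 9) = 9
  t3 = neg(9) = -9
  t5 = add(9, 9) = 18
  t6 = min2(18, -9) = -9

Second demand — change propagation:
  t1: re-runs because a4 9->-2; new result 2.
  t2: re-runs because a4 9->-2; a4 9->-2; new result -2.
  t3: re-runs because t1 9->2; new result -2.
  t5: re-runs because a4 9->-2; t2 9->-2; new result -4.
  t6: re-runs because t5 18->-4; t3 -9->-2; new result -4.

t6 now evaluates to -4.
Run set: t1, t2, t3, t5, t6 (5 run).
Changed values: a4, t1, t2, t3, t5, t6.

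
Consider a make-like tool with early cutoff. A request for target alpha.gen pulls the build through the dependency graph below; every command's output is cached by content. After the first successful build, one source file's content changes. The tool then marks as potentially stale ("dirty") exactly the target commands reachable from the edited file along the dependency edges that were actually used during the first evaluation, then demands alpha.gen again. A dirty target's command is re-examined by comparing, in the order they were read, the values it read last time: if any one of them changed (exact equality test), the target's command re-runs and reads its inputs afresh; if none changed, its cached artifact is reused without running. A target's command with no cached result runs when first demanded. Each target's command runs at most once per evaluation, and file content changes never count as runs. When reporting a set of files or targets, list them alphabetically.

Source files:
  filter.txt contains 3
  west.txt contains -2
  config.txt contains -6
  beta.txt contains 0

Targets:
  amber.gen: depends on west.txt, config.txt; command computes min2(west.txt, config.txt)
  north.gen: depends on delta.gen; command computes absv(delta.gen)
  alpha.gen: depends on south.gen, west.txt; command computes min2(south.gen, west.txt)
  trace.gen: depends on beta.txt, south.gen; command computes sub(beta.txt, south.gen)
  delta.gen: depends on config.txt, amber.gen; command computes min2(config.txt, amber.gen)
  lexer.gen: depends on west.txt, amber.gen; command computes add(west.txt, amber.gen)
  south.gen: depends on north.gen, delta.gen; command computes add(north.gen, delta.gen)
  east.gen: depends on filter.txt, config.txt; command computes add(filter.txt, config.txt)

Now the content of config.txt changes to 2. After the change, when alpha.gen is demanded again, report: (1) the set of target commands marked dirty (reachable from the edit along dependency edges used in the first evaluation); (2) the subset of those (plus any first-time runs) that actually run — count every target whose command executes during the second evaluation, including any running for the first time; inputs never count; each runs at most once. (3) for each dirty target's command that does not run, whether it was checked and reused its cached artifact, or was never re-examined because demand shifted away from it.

The edit dirties: alpha.gen, amber.gen, delta.gen, north.gen, south.gen.
4 target commands run: amber.gen, delta.gen, north.gen, south.gen.
Cache hits after checking: alpha.gen.
Note the absorption at south.gen: it re-runs yet its value is the same, leaving the output's value untouched.

First demand of the output computes:
  amber.gen = min2(-2, -6) = -6
  delta.gen = min2(-6, -6) = -6
  north.gen = absv(-6) = 6
  south.gen = add(6, -6) = 0
  alpha.gen = min2(0, -2) = -2

After the edit, cleaning proceeds:
  amber.gen: a read changed (config.txt -6->2) — executes, giving -2.
  delta.gen: a read changed (config.txt -6->2; amber.gen -6->-2) — executes, giving -2.
  north.gen: a read changed (delta.gen -6->-2) — executes, giving 2.
  south.gen: a read changed (north.gen 6->2; delta.gen -6->-2) — executes, giving 0 — identical to its old value.
  alpha.gen: dirty, but its reads are unchanged (south.gen unchanged, west.txt unchanged); cached -2 stands.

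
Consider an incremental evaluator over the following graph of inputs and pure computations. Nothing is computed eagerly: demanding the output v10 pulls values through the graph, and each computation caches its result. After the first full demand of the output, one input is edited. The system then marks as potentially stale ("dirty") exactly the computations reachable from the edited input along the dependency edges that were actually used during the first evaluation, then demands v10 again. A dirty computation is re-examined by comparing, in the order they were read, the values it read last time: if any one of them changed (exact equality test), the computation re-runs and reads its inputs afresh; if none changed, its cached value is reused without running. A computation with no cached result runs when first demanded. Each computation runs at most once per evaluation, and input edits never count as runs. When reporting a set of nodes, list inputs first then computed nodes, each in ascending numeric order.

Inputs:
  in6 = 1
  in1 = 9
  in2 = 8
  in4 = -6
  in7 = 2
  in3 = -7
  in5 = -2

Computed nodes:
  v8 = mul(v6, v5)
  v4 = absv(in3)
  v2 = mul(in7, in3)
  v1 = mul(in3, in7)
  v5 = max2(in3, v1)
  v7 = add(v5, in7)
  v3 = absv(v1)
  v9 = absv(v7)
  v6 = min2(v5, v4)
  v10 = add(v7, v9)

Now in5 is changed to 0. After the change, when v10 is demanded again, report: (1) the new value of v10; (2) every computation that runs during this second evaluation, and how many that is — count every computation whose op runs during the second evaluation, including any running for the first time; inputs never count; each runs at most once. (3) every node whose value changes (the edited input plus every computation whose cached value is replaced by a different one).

Initial pass — values computed on the first demand:
  v1 = mul(-7, 2) = -14
  v5 = max2(-7, -14) = -7
  v7 = add(-7, 2) = -5
  v9 = absv(-5) = 5
  v10 = add(-5, 5) = 0

Second demand — change propagation:
  no demanded computation ever read in5, so the edit dirties nothing and nothing runs.

The important point: nothing the output needs ever reads in5, so the edit is invisible to it.

v10 now evaluates to 0.
Run set: none (0 run).
Changed values: in5.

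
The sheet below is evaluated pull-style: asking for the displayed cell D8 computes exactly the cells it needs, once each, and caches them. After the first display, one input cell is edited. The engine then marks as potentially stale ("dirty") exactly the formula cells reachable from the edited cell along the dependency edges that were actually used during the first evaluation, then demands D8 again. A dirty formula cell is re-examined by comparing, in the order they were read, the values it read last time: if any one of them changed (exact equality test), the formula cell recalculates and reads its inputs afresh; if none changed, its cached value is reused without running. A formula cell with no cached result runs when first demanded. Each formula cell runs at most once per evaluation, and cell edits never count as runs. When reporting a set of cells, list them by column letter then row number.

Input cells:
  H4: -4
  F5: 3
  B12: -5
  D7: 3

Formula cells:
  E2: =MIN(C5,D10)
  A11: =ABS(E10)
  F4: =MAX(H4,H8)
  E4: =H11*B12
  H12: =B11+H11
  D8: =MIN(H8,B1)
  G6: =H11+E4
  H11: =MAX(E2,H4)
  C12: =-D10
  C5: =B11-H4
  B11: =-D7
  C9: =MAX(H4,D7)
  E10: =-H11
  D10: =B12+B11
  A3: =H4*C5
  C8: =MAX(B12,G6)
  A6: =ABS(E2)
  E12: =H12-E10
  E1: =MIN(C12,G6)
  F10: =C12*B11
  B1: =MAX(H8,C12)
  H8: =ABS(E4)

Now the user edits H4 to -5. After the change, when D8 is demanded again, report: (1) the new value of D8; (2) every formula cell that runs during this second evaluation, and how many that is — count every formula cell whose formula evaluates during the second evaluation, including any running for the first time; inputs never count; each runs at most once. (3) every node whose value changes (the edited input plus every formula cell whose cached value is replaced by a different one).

Demanding D8 again yields 25.
7 formula cells run: B1, C5, D8, E2, E4, H8, H11.
The nodes whose values change: B1, C5, D8, E4, H4, H8, H11.

First demand of the output computes:
  B11 = -(3) = -3
  C5 = -3 - -4 = 1
  D10 = -5 + -3 = -8
  C12 = -(-8) = 8
  E2 = MIN(1, -8) = -8
  H11 = MAX(-8, -4) = -4
  E4 = -4 * -5 = 20
  H8 = ABS(20) = 20
  B1 = MAX(20, 8) = 20
  D8 = MIN(20, 20) = 20

After the edit, cleaning proceeds:
  C5: a read changed (H4 -4->-5) — executes, giving 2.
  E2: a read changed (C5 1->2) — executes, giving -8 — identical to its old value.
  H11: a read changed (H4 -4->-5) — executes, giving -5.
  E4: a read changed (H11 -4->-5) — executes, giving 25.
  H8: a read changed (E4 20->25) — executes, giving 25.
  B1: a read changed (H8 20->25) — executes, giving 25.
  D8: a read changed (H8 20->25; B1 20->25) — executes, giving 25.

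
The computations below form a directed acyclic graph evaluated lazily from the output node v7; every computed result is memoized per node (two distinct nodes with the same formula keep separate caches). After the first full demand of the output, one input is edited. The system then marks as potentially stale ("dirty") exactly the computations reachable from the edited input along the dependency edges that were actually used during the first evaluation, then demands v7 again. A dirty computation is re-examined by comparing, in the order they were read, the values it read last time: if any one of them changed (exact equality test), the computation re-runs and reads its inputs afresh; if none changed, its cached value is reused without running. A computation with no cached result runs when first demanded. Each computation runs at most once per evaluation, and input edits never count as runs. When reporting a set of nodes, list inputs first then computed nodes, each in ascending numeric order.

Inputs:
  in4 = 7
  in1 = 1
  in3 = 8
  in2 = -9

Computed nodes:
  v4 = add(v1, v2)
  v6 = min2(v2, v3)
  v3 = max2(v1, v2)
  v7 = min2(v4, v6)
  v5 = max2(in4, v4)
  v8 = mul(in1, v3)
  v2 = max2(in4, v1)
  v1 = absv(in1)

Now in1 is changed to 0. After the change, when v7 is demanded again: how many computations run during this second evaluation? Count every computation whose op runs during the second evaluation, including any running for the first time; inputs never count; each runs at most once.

5 computations run: v1, v2, v3, v4, v7.
Note where the cutoff bites: v6 is checked, finds nothing changed, and keeps its cache.

First demand of the output computes:
  v1 = absv(1) = 1
  v2 = max2(7, 1) = 7
  v3 = max2(1, 7) = 7
  v4 = add(1, 7) = 8
  v6 = min2(7, 7) = 7
  v7 = min2(8, 7) = 7

After the edit, cleaning proceeds:
  v1: a read changed (in1 1->0) — executes, giving 0.
  v2: a read changed (v1 1->0) — executes, giving 7 — identical to its old value.
  v3: a read changed (v1 1->0) — executes, giving 7 — identical to its old value.
  v4: a read changed (v1 1->0) — executes, giving 7.
  v6: dirty, but its reads are unchanged (v2 unchanged, v3 unchanged); cached 7 stands.
  v7: a read changed (v4 8->7) — executes, giving 7 — identical to its old value.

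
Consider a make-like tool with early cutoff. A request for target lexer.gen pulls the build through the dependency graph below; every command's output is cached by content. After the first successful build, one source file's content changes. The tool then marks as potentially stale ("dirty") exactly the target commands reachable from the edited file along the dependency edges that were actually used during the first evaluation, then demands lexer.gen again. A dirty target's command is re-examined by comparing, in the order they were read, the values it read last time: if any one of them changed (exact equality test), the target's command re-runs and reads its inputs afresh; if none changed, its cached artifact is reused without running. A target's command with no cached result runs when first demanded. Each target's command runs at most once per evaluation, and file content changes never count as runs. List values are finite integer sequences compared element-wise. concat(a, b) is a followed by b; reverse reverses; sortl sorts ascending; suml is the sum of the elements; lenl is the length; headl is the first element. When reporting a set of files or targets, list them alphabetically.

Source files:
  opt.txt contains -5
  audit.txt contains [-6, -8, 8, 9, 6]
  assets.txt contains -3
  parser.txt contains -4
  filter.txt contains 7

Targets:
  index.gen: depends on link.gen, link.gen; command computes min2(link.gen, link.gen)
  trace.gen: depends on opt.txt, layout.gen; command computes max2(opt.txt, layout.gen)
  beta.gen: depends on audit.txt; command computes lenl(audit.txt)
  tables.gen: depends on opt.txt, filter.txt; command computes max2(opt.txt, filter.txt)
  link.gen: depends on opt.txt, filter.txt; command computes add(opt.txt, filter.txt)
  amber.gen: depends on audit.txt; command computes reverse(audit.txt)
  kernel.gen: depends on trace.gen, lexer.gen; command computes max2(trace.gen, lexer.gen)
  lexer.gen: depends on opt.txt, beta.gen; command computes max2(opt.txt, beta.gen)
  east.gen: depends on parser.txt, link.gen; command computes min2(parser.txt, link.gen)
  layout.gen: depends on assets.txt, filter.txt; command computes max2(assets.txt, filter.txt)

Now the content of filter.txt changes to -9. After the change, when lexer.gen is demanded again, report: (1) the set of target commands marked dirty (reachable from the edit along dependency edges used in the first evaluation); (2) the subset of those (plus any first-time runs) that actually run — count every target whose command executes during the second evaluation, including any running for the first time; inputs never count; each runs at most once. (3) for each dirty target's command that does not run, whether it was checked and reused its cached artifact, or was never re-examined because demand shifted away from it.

First demand of the output computes:
  beta.gen = lenl([-6, -8, 8, 9, 6]) = 5
  lexer.gen = max2(-5, 5) = 5

After the edit, cleaning proceeds:
  filter.txt only reaches undemanded nodes; the second demand re-runs nothing.

Note the shortcut — filter.txt feeds only undemanded nodes, so no recomputation happens.

The edit dirties: none.
0 target commands run: none.
No dirty target's command escaped a run.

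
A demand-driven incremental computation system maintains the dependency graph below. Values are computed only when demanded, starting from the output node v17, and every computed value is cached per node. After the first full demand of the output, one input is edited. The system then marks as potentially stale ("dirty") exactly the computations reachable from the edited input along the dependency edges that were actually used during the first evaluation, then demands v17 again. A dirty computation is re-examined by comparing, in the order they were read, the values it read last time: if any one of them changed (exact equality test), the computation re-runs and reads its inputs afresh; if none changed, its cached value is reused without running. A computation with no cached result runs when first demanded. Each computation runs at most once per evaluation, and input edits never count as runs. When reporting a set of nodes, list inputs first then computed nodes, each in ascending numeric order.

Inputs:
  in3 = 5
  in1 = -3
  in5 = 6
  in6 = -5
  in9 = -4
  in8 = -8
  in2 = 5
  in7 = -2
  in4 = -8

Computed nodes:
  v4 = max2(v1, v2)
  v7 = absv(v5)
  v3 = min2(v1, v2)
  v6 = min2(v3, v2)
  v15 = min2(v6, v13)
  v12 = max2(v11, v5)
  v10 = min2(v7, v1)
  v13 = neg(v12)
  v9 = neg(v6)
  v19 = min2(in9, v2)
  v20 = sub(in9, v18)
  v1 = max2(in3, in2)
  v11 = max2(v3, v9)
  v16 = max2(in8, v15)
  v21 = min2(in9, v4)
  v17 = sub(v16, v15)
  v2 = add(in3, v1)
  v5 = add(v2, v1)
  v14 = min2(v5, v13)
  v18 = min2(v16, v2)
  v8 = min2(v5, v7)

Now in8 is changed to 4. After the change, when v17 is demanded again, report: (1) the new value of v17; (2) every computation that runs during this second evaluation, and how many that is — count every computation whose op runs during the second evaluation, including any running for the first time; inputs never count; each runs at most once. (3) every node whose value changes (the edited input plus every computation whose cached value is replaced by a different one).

First evaluation (everything demanded from the output):
  v1 = max2(5, 5) = 5
  v2 = add(5, 5) = 10
  v3 = min2(5, 10) = 5
  v5 = add(10, 5) = 15
  v6 = min2(5, 10) = 5
  v9 = neg(5) = -5
  v11 = max2(5, -5) = 5
  v12 = max2(5, 15) = 15
  v13 = neg(15) = -15
  v15 = min2(5, -15) = -15
  v16 = max2(-8, -15) = -8
  v17 = sub(-8, -15) = 7

Propagation after the edit:
  v16: runs — in8 -8->4; result 4.
  v17: runs — v16 -8->4; result 19.

New value of v17: 19.
Computations that run: v16, v17 — 2 in total.
Values that change: in8, v16, v17.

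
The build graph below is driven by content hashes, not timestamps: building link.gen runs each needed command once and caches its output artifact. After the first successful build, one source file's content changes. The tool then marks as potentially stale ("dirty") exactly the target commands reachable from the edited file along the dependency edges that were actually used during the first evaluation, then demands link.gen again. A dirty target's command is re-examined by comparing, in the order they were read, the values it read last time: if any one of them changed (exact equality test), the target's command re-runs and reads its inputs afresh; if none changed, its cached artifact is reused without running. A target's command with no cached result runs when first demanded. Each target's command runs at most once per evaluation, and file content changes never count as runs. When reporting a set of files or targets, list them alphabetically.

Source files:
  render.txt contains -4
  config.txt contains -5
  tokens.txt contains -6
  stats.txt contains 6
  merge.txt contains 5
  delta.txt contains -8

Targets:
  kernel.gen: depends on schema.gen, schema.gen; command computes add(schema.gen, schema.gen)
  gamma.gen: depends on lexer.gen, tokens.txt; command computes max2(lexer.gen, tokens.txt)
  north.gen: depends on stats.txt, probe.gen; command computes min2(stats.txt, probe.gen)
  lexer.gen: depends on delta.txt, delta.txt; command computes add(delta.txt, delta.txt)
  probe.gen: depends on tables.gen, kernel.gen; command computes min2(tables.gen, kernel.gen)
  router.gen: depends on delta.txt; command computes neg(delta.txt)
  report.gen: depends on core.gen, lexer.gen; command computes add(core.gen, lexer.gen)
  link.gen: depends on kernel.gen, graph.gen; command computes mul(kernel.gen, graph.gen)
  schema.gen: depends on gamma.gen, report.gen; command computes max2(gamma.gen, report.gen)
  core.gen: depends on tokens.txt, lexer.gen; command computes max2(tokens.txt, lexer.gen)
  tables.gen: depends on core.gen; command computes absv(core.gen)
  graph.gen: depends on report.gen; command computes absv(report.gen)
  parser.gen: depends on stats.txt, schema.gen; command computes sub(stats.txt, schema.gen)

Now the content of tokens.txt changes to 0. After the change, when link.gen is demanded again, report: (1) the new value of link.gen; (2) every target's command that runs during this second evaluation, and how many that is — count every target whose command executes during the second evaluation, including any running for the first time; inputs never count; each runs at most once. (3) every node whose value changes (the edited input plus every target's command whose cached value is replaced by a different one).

Initial pass — values computed on the first demand:
  lexer.gen = add(-8, -8) = -16
  core.gen = max2(-6, -16) = -6
  gamma.gen = max2(-16, -6) = -6
  report.gen = add(-6, -16) = -22
  graph.gen = absv(-22) = 22
  schema.gen = max2(-6, -22) = -6
  kernel.gen = add(-6, -6) = -12
  link.gen = mul(-12, 22) = -264

Second demand — change propagation:
  core.gen: re-runs because tokens.txt -6->0; new result 0.
  gamma.gen: re-runs because tokens.txt -6->0; new result 0.
  report.gen: re-runs because core.gen -6->0; new result -16.
  graph.gen: re-runs because report.gen -22->-16; new result 16.
  schema.gen: re-runs because gamma.gen -6->0; report.gen -22->-16; new result 0.
  kernel.gen: re-runs because schema.gen -6->0; schema.gen -6->0; new result 0.
  link.gen: re-runs because kernel.gen -12->0; graph.gen 22->16; new result 0.

link.gen now evaluates to 0.
Run set: core.gen, gamma.gen, graph.gen, kernel.gen, link.gen, report.gen, schema.gen (7 run).
Changed values: core.gen, gamma.gen, graph.gen, kernel.gen, link.gen, report.gen, schema.gen, tokens.txt.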